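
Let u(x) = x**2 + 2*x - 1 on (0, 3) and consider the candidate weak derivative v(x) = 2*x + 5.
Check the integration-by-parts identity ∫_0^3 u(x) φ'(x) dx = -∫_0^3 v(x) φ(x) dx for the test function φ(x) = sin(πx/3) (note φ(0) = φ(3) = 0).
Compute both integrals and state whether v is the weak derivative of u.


LHS = -30/π, RHS = -48/π. No, v is not the weak derivative of u.

u(x) = x**2 + 2*x - 1, classical derivative u'(x) = 2*x + 2.
φ(x) = sin(πx/3), so φ'(x) = π*cos(π*x/3)/3.
Note φ(0) = φ(3) = 0, so the boundary term u·φ vanishes.
LHS = ∫_0^3 u(x) φ'(x) dx = ∫_0^3 (π*x^2*cos(π*x/3)/3 + 2*π*x*cos(π*x/3)/3 - π*cos(π*x/3)/3) dx. Term by term:
  ∫_0^3 -π*cos(π*x/3)/3 dx = 0;  ∫_0^3 π*x^2*cos(π*x/3)/3 dx = -18/π;  ∫_0^3 2*π*x*cos(π*x/3)/3 dx = -12/π.
Sum: 0 − 18/π − 12/π = -30/π.
So LHS = -30/π.
∫_0^3 v(x) φ(x) dx = ∫_0^3 (2*x*sin(π*x/3) + 5*sin(π*x/3)) dx. Term by term:
  ∫_0^3 5*sin(π*x/3) dx = 30/π;  ∫_0^3 2*x*sin(π*x/3) dx = 18/π.
Sum: 30/π + 18/π = 48/π.
So RHS = -∫_0^3 v(x) φ(x) dx = -48/π.
LHS − RHS = 18/π ≠ 0, so the identity fails.
(For a valid weak derivative the identity must hold for EVERY test function, in particular this one. The failure shows v is NOT the weak derivative of u.)
Correct weak derivative would be u'(x) = 2*x + 2.


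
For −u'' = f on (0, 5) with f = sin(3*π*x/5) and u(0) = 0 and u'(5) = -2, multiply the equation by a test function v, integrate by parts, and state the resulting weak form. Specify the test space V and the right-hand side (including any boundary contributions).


V = {v ∈ H^1(0, 5) : v(0) = 0} (test functions vanish at x = 0 where u is specified); weak form: ∫_0^5 u'v' dx = ∫_0^5 (sin(3*π*x/5)) v dx − 2·v(5) for all v ∈ V.

Multiply both sides by a test function v and integrate from 0 to 5:
  ∫_0^5 −u''(x) v(x) dx = ∫_0^5 f(x) v(x) dx.
Integrate the LHS by parts once:
  ∫_0^5 −u'' v dx = −[u'(x) v(x)]_0^5 + ∫_0^5 u'(x) v'(x) dx.
Thus ∫_0^5 u'(x) v'(x) dx = ∫_0^5 f(x) v(x) dx + [u'(x) v(x)]_0^5.
Choose V so that boundary terms are either known or forced to vanish.
Mixed BC: u(0) = 0 (Dirichlet) and u'(5) = -2 (Neumann). Define V = {v ∈ H^1(0, 5) : v(0) = 0}. Then [u' v]_0^5 = u'(5)·v(5) − u'(0)·0 = − 2·v(5).
Weak formulation: find u (satisfying any essential BC) such that ∫_0^5 u'(x) v'(x) dx = ∫_0^5 f v dx − 2·v(5) for all v ∈ V (Dirichlet at 0 absorbed into V; Neumann datum at x = 5 contributes the boundary term).
Substituting f(x) = sin(3*π*x/5), the right-hand side is ∫_0^5 (sin(3*π*x/5)) v dx − 2·v(5).


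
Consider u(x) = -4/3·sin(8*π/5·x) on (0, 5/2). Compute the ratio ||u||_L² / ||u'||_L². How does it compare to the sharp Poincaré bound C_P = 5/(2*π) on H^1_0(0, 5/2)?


||u||_L² / ||u'||_L² = 5/(8*π) < C_P = 5/(2*π).

u(x) = -4/3·sin(8*π/5·x), so u'(x) = -32*π*cos(8*π*x/5)/15.
Writing u(x) = A·sin(kπx/L) with A = -4/3 and k = 4, use ∫_0^L sin²(kπx/L) dx = L/2 and ∫_0^L cos²(kπx/L) dx = L/2.
u² = 16/9·sin²(8*π/5·x) and (u')² = 1024*π^2/225·cos²(8*π/5·x), and each of sin², cos² integrates to L/2 = 5/4 over (0, 5/2).
∫_0^5/2 u² dx = 20/9, so ||u||_L² = 2*sqrt(5)/3.
∫_0^5/2 (u')² dx = 256*π^2/45, so ||u'||_L² = 16*sqrt(5)*π/15.
Ratio ||u||_L² / ||u'||_L² = 5/(8*π).
Sharp Poincaré constant on H^1_0(0, 5/2) is C_P = L/π = 5/(2*π), achieved by sin(2*π/5·x).
This is the k = 4 harmonic; the ratio L/(kπ) is strictly less than C_P = L/π, consistent with the sharp inequality ||u||_L² ≤ C_P ||u'||_L².


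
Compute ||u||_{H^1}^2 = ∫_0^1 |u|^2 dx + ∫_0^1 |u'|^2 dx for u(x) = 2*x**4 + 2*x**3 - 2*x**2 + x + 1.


||u||_{H^1}^2 = 6767/315

The H^1 norm (squared) on an interval (0, L) is
  ||u||_{H^1}^2 = ∫_0^L u(x)^2 dx + ∫_0^L u'(x)^2 dx.
Compute u'(x) = 8*x**3 + 6*x**2 - 4*x + 1.
Then u(x)^2 = 4*x**8 + 8*x**7 - 4*x**6 - 4*x**5 + 12*x**4 - 3*x**2 + 2*x + 1 and u'(x)^2 = 64*x**6 + 96*x**5 - 28*x**4 - 32*x**3 + 28*x**2 - 8*x + 1.
Integrate each monomial from 0 to 1 using ∫_0^1 c·x^n dx = c·1^(n+1)/(n+1):
  ∫_0^1 u(x)^2 dx = ∫_0^1 (4*x^8 + 8*x^7 - 4*x^6 - 4*x^5 + 12*x^4 - 3*x^2 + 2*x + 1) dx. Term by term:
    ∫_0^1 4*x^8 dx = 4/9;  ∫_0^1 8*x^7 dx = 1;  ∫_0^1 -4*x^6 dx = -4/7;
    ∫_0^1 -4*x^5 dx = -2/3;  ∫_0^1 12*x^4 dx = 12/5;  ∫_0^1 -3*x^2 dx = -1;
    ∫_0^1 2*x dx = 1;  ∫_0^1 1 dx = 1.
  Sum: 4/9 + 1 − 4/7 − 2/3 + 12/5 − 1 + 1 + 1 = 1136/315.
  ∫_0^1 u'(x)^2 dx = ∫_0^1 (64*x^6 + 96*x^5 - 28*x^4 - 32*x^3 + 28*x^2 - 8*x + 1) dx. Term by term:
    ∫_0^1 64*x^6 dx = 64/7;  ∫_0^1 96*x^5 dx = 16;  ∫_0^1 -28*x^4 dx = -28/5;
    ∫_0^1 -32*x^3 dx = -8;  ∫_0^1 28*x^2 dx = 28/3;  ∫_0^1 -8*x dx = -4;
    ∫_0^1 1 dx = 1.
  Sum: 64/7 + 16 − 28/5 − 8 + 28/3 − 4 + 1 = 1877/105.
Adding: ||u||_{H^1}^2 = 1136/315 + 1877/105 = 6767/315.


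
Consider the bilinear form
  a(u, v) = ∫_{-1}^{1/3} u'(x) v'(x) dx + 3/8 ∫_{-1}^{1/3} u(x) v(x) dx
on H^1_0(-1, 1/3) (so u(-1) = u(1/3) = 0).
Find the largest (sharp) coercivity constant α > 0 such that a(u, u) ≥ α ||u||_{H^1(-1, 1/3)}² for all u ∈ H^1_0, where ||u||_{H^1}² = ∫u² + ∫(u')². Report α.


α = 3*(2 + 3*π^2)/(16 + 9*π^2)

Coercivity of a(·,·) on H^1_0(-1, 1/3) means a(u, u) ≥ α ||u||_{H^1}² for every u ∈ H^1_0.
The interval has length L = 4/3, and Poincaré/coercivity depend only on L. Here a(u, u) = ∫(u')² + (3/8)·∫u².
Here 0 < c = 3/8 < 1. The condition a(u,u) ≥ α||u||_{H^1}² reads (1−α)∫(u')² ≥ (α−c)∫u². Any admissible α is ≤ 1 (rapidly oscillating u have ∫u²/∫(u')² → 0), and α = 1 would force 0 ≥ (1−c)∫u², impossible since c < 1; so 1−α > 0. By the sharp Poincaré inequality on H^1_0 of an interval of length L, ∫(u')² ≥ (π/L)²∫u² with equality for the first sine mode sin(π(x−x₀)/L) (x₀ the left endpoint), so the inequality holds for all u iff (1−α)(π/L)² ≥ α − c, i.e. α ≤ ((π/L)² + c)/((π/L)² + 1) = (1 + c(L/π)²)/(1 + (L/π)²). With (π/L)² = 9*π^2/16 and c = 3/8, the largest admissible constant is α = ((π/L)² + c)/((π/L)² + 1).
Simplifying, α = 3*(2 + 3*π^2)/(16 + 9*π^2).


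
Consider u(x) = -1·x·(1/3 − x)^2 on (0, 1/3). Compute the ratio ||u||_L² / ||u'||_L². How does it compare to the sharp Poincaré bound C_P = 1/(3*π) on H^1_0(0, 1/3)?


||u||_L² / ||u'||_L² = sqrt(14)/42 < C_P = 1/(3*π).

u(x) = -1·x·(1/3 − x)^2, so u'(x) = (1 - 9*x)*(3*x - 1)/9.
u(x) = -1·x·(1/3 − x)^2 vanishes at x = 0 and x = 1/3, so u ∈ H^1_0(0, 1/3). Differentiate via the product rule and integrate the resulting polynomials term by term.
  ∫_0^1/3 u² dx = ∫_0^1/3 (x^6 - 4*x^5/3 + 2*x^4/3 - 4*x^3/27 + x^2/81) dx. Term by term:
    ∫_0^1/3 x^6 dx = 1/15309;  ∫_0^1/3 -4*x^5/3 dx = -2/6561;  ∫_0^1/3 2*x^4/3 dx = 2/3645;
    ∫_0^1/3 -4*x^3/27 dx = -1/2187;  ∫_0^1/3 x^2/81 dx = 1/6561.
  Sum: 1/15309 − 2/6561 + 2/3645 − 1/2187 + 1/6561 = 1/229635.
  ∫_0^1/3 (u')² dx = ∫_0^1/3 (9*x^4 - 8*x^3 + 22*x^2/9 - 8*x/27 + 1/81) dx. Term by term:
    ∫_0^1/3 9*x^4 dx = 1/135;  ∫_0^1/3 -8*x^3 dx = -2/81;  ∫_0^1/3 22*x^2/9 dx = 22/729;
    ∫_0^1/3 -8*x/27 dx = -4/243;  ∫_0^1/3 1/81 dx = 1/243.
  Sum: 1/135 − 2/81 + 22/729 − 4/243 + 1/243 = 2/3645.
∫_0^1/3 u² dx = 1/229635, so ||u||_L² = sqrt(35)/2835.
∫_0^1/3 (u')² dx = 2/3645, so ||u'||_L² = sqrt(10)/135.
Ratio ||u||_L² / ||u'||_L² = sqrt(14)/42.
Sharp Poincaré constant on H^1_0(0, 1/3) is C_P = L/π = 1/(3*π), achieved by sin(3*π·x).
A polynomial bump cannot attain the sharp Poincaré constant (only the first sine eigenfunction does), so the ratio is strictly less than C_P, consistent with ||u||_L² ≤ C_P ||u'||_L².


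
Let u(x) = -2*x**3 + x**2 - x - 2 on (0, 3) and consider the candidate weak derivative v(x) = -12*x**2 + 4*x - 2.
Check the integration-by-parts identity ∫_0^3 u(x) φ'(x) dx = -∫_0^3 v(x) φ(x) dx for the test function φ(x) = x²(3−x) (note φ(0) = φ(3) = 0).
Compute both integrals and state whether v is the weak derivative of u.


LHS = 513/4, RHS = 513/2. No, v is not the weak derivative of u.

u(x) = -2*x**3 + x**2 - x - 2, classical derivative u'(x) = -6*x**2 + 2*x - 1.
φ(x) = x²(3−x), so φ'(x) = 3*x*(2 - x).
Note φ(0) = φ(3) = 0, so the boundary term u·φ vanishes.
LHS = ∫_0^3 u(x) φ'(x) dx = ∫_0^3 (6*x^5 - 15*x^4 + 9*x^3 - 12*x) dx. Term by term:
  ∫_0^3 6*x^5 dx = 729;  ∫_0^3 -15*x^4 dx = -729;  ∫_0^3 9*x^3 dx = 729/4;
  ∫_0^3 -12*x dx = -54.
Sum: 729 − 729 + 729/4 − 54 = 513/4.
So LHS = 513/4.
∫_0^3 v(x) φ(x) dx = ∫_0^3 (12*x^5 - 40*x^4 + 14*x^3 - 6*x^2) dx. Term by term:
  ∫_0^3 12*x^5 dx = 1458;  ∫_0^3 -40*x^4 dx = -1944;  ∫_0^3 14*x^3 dx = 567/2;
  ∫_0^3 -6*x^2 dx = -54.
Sum: 1458 − 1944 + 567/2 − 54 = -513/2.
So RHS = -∫_0^3 v(x) φ(x) dx = 513/2.
LHS − RHS = -513/4 ≠ 0, so the identity fails.
(For a valid weak derivative the identity must hold for EVERY test function, in particular this one. The failure shows v is NOT the weak derivative of u.)
Correct weak derivative would be u'(x) = -6*x**2 + 2*x - 1.


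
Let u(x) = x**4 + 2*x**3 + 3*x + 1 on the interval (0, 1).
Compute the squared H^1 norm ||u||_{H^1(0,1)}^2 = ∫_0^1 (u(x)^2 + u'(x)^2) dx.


||u||_{H^1}^2 = 7241/126

The H^1 norm (squared) on an interval (0, L) is
  ||u||_{H^1}^2 = ∫_0^L u(x)^2 dx + ∫_0^L u'(x)^2 dx.
Compute u'(x) = 4*x**3 + 6*x**2 + 3.
Then u(x)^2 = x**8 + 4*x**7 + 4*x**6 + 6*x**5 + 14*x**4 + 4*x**3 + 9*x**2 + 6*x + 1 and u'(x)^2 = 16*x**6 + 48*x**5 + 36*x**4 + 24*x**3 + 36*x**2 + 9.
Integrate each monomial from 0 to 1 using ∫_0^1 c·x^n dx = c·1^(n+1)/(n+1):
  ∫_0^1 u(x)^2 dx = ∫_0^1 (x^8 + 4*x^7 + 4*x^6 + 6*x^5 + 14*x^4 + 4*x^3 + 9*x^2 + 6*x + 1) dx. Term by term:
    ∫_0^1 x^8 dx = 1/9;  ∫_0^1 4*x^7 dx = 1/2;  ∫_0^1 4*x^6 dx = 4/7;
    ∫_0^1 6*x^5 dx = 1;  ∫_0^1 14*x^4 dx = 14/5;  ∫_0^1 4*x^3 dx = 1;
    ∫_0^1 9*x^2 dx = 3;  ∫_0^1 6*x dx = 3;  ∫_0^1 1 dx = 1.
  Sum: 1/9 + 1/2 + 4/7 + 1 + 14/5 + 1 + 3 + 3 + 1 = 8179/630.
  ∫_0^1 u'(x)^2 dx = ∫_0^1 (16*x^6 + 48*x^5 + 36*x^4 + 24*x^3 + 36*x^2 + 9) dx. Term by term:
    ∫_0^1 16*x^6 dx = 16/7;  ∫_0^1 48*x^5 dx = 8;  ∫_0^1 36*x^4 dx = 36/5;
    ∫_0^1 24*x^3 dx = 6;  ∫_0^1 36*x^2 dx = 12;  ∫_0^1 9 dx = 9.
  Sum: 16/7 + 8 + 36/5 + 6 + 12 + 9 = 1557/35.
Adding: ||u||_{H^1}^2 = 8179/630 + 1557/35 = 7241/126.


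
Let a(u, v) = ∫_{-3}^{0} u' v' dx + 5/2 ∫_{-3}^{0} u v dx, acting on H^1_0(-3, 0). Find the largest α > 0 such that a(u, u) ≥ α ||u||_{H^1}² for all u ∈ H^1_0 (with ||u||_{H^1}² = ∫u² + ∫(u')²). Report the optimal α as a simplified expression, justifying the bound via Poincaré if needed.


α = 1

Coercivity of a(·,·) on H^1_0(-3, 0) means a(u, u) ≥ α ||u||_{H^1}² for every u ∈ H^1_0.
The interval has length L = 3, and Poincaré/coercivity depend only on L. Here a(u, u) = ∫(u')² + (5/2)·∫u².
Here c = 5/2 ≥ 1, so a(u,u) = ∫(u')² + c∫u² ≥ ∫(u')² + ∫u² = ||u||_{H^1}², i.e. α = 1 works. No larger α is possible: a(u,u) ≥ α||u||_{H^1}² means (1−α)∫(u')² ≥ (α−c)∫u², and for the modes u_n = sin(nπ(x−x₀)/L) (x₀ the left endpoint) one has ∫u_n²/∫(u_n')² = (L/(nπ))² → 0, so a(u_n,u_n)/||u_n||_{H^1}² → 1. Hence the optimal constant is α = 1.
Therefore α = 1.


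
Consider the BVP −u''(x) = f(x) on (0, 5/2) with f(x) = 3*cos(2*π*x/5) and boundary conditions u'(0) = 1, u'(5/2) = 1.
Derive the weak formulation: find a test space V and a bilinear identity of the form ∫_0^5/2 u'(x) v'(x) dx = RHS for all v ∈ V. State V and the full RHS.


V = H^1(0, 5/2) (v unrestricted at boundary; u is determined up to an additive constant); weak form: ∫_0^5/2 u'v' dx = ∫_0^5/2 (3*cos(2*π*x/5)) v dx + v(5/2) − v(0) for all v ∈ V.

Multiply both sides by a test function v and integrate from 0 to 5/2:
  ∫_0^5/2 −u''(x) v(x) dx = ∫_0^5/2 f(x) v(x) dx.
Integrate the LHS by parts once:
  ∫_0^5/2 −u'' v dx = −[u'(x) v(x)]_0^5/2 + ∫_0^5/2 u'(x) v'(x) dx.
Thus ∫_0^5/2 u'(x) v'(x) dx = ∫_0^5/2 f(x) v(x) dx + [u'(x) v(x)]_0^5/2.
Choose V so that boundary terms are either known or forced to vanish.
u has inhomogeneous Neumann u'(0) = 1, u'(5/2) = 1. [u' v]_0^5/2 = (1)·v(5/2) − (1)·v(0) = v(5/2) − v(0). Take V = H^1(0, 5/2); boundary term becomes part of RHS.
Weak formulation: find u (satisfying any essential BC) such that ∫_0^5/2 u'(x) v'(x) dx = ∫_0^5/2 f v dx + v(5/2) − v(0) for all v ∈ V (Neumann data are natural BCs: they enter the RHS as boundary terms).
Substituting f(x) = 3*cos(2*π*x/5), the right-hand side is ∫_0^5/2 (3*cos(2*π*x/5)) v dx + v(5/2) − v(0).
Compatibility check (pure Neumann): taking v ≡ 1 ∈ V gives 0 = ∫_0^5/2 f dx + (1) − (1), i.e. ∫_0^5/2 f dx must equal u'(0) − u'(5/2) = 0. Indeed ∫_0^5/2 (3*cos(2*π*x/5)) dx = 0, so the data are compatible. The solution is then unique only up to an additive constant (fix it e.g. by requiring ∫_0^5/2 u dx = 0).


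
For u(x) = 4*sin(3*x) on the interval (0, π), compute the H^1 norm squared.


||u||_{H^1(0,π)}^2 = 80*π

u'(x) = 12*cos(3*x).
Expand u² and (u')² and integrate term by term on (0, π), using: for integers n ≥ 1, ∫_0^π sin²(nx) dx = ∫_0^π cos²(nx) dx = π/2; for n ≠ n', ∫_0^π sin(nx)sin(n'x) dx = ∫_0^π cos(nx)cos(n'x) dx = 0; and by product-to-sum, ∫_0^π sin(nx)cos(n'x) dx = ½∫_0^π [sin((n+n')x) + sin((n−n')x)] dx, which is 0 when n+n' is even and 2n/(n²−n'²) when n+n' is odd (it need not vanish on (0, π)).
  u² squared terms: (4)²·∫sin(3x)² dx = 16·π/2 = 8*π.
  So ∫_0^π u² dx = 8*π.
  (u')² squared terms: (12)²·∫cos(3x)² dx = 144·π/2 = 72*π.
  So ∫_0^π (u')² dx = 72*π.
||u||_{H^1}^2 = (8*π) + (72*π) = 80*π.


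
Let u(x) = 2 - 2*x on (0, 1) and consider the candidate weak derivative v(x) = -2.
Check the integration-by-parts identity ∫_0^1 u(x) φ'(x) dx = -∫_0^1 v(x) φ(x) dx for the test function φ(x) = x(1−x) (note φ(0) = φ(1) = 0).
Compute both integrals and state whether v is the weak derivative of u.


LHS = 1/3, RHS = 1/3. Yes, v = u' weakly.

u(x) = 2 - 2*x, classical derivative u'(x) = -2.
φ(x) = x(1−x), so φ'(x) = 1 - 2*x.
Note φ(0) = φ(1) = 0, so the boundary term u·φ vanishes.
LHS = ∫_0^1 u(x) φ'(x) dx = ∫_0^1 (4*x^2 - 6*x + 2) dx. Term by term:
  ∫_0^1 4*x^2 dx = 4/3;  ∫_0^1 -6*x dx = -3;  ∫_0^1 2 dx = 2.
Sum: 4/3 − 3 + 2 = 1/3.
So LHS = 1/3.
∫_0^1 v(x) φ(x) dx = ∫_0^1 (2*x^2 - 2*x) dx. Term by term:
  ∫_0^1 2*x^2 dx = 2/3;  ∫_0^1 -2*x dx = -1.
Sum: 2/3 − 1 = -1/3.
So RHS = -∫_0^1 v(x) φ(x) dx = 1/3.
LHS = RHS, so the identity holds for this test φ.
Moreover u is smooth here and v(x) = u'(x) = -2 pointwise, so the identity holds for every test function. Hence v is the weak derivative of u.


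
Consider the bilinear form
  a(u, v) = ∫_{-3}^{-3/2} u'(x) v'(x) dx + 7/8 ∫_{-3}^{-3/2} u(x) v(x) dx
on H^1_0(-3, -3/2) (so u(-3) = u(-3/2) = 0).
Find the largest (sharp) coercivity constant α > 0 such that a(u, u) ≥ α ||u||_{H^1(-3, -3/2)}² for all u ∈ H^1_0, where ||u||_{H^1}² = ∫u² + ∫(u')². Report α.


α = (63 + 32*π^2)/(8*(9 + 4*π^2))

Coercivity of a(·,·) on H^1_0(-3, -3/2) means a(u, u) ≥ α ||u||_{H^1}² for every u ∈ H^1_0.
The interval has length L = 3/2, and Poincaré/coercivity depend only on L. Here a(u, u) = ∫(u')² + (7/8)·∫u².
Here 0 < c = 7/8 < 1. The condition a(u,u) ≥ α||u||_{H^1}² reads (1−α)∫(u')² ≥ (α−c)∫u². Any admissible α is ≤ 1 (rapidly oscillating u have ∫u²/∫(u')² → 0), and α = 1 would force 0 ≥ (1−c)∫u², impossible since c < 1; so 1−α > 0. By the sharp Poincaré inequality on H^1_0 of an interval of length L, ∫(u')² ≥ (π/L)²∫u² with equality for the first sine mode sin(π(x−x₀)/L) (x₀ the left endpoint), so the inequality holds for all u iff (1−α)(π/L)² ≥ α − c, i.e. α ≤ ((π/L)² + c)/((π/L)² + 1) = (1 + c(L/π)²)/(1 + (L/π)²). With (π/L)² = 4*π^2/9 and c = 7/8, the largest admissible constant is α = ((π/L)² + c)/((π/L)² + 1).
Simplifying, α = (63 + 32*π^2)/(8*(9 + 4*π^2)).


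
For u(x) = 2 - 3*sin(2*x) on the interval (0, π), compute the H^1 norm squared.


||u||_{H^1(0,π)}^2 = 53*π/2

u'(x) = -6*cos(2*x).
Expand u² and (u')² and integrate term by term on (0, π), using: for integers n ≥ 1, ∫_0^π sin²(nx) dx = ∫_0^π cos²(nx) dx = π/2; for n ≠ n', ∫_0^π sin(nx)sin(n'x) dx = ∫_0^π cos(nx)cos(n'x) dx = 0; and by product-to-sum, ∫_0^π sin(nx)cos(n'x) dx = ½∫_0^π [sin((n+n')x) + sin((n−n')x)] dx, which is 0 when n+n' is even and 2n/(n²−n'²) when n+n' is odd (it need not vanish on (0, π)). For the constant mode: ∫_0^π 1 dx = π, ∫_0^π cos(nx) dx = 0, ∫_0^π sin(nx) dx = (1−(−1)^n)/n.
  u² squared terms: (2)²·∫1 dx = 4·π = 4*π;  (-3)²·∫sin(2x)² dx = 9·π/2 = 9*π/2.
  u² cross terms: 2·(2)·(-3)·∫1·sin(2x) dx = -12·(0) = 0.
  So ∫_0^π u² dx = 4*π + 9*π/2 + 0 = 17*π/2.
  (u')² squared terms: (-6)²·∫cos(2x)² dx = 36·π/2 = 18*π.
  So ∫_0^π (u')² dx = 18*π.
||u||_{H^1}^2 = (17*π/2) + (18*π) = 53*π/2.


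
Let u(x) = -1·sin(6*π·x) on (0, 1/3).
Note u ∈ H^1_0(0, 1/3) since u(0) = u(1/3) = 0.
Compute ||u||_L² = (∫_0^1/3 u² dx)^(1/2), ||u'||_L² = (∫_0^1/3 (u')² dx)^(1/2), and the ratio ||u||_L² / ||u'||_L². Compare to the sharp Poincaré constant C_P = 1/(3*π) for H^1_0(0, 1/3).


||u||_L² / ||u'||_L² = 1/(6*π) < C_P = 1/(3*π).

u(x) = -1·sin(6*π·x), so u'(x) = -6*π*cos(6*π*x).
Writing u(x) = A·sin(kπx/L) with A = -1 and k = 2, use ∫_0^L sin²(kπx/L) dx = L/2 and ∫_0^L cos²(kπx/L) dx = L/2.
u² = 1·sin²(6*π·x) and (u')² = 36*π^2·cos²(6*π·x), and each of sin², cos² integrates to L/2 = 1/6 over (0, 1/3).
∫_0^1/3 u² dx = 1/6, so ||u||_L² = sqrt(6)/6.
∫_0^1/3 (u')² dx = 6*π^2, so ||u'||_L² = sqrt(6)*π.
Ratio ||u||_L² / ||u'||_L² = 1/(6*π).
Sharp Poincaré constant on H^1_0(0, 1/3) is C_P = L/π = 1/(3*π), achieved by sin(3*π·x).
This is the k = 2 harmonic; the ratio L/(kπ) is strictly less than C_P = L/π, consistent with the sharp inequality ||u||_L² ≤ C_P ||u'||_L².


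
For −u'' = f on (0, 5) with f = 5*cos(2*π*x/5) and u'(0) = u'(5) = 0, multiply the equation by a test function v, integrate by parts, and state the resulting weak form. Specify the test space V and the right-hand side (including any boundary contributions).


V = H^1(0, 5) (no boundary constraint on v; u is determined up to an additive constant); weak form: ∫_0^5 u'v' dx = ∫_0^5 (5*cos(2*π*x/5)) v dx for all v ∈ V.

Multiply both sides by a test function v and integrate from 0 to 5:
  ∫_0^5 −u''(x) v(x) dx = ∫_0^5 f(x) v(x) dx.
Integrate the LHS by parts once:
  ∫_0^5 −u'' v dx = −[u'(x) v(x)]_0^5 + ∫_0^5 u'(x) v'(x) dx.
Thus ∫_0^5 u'(x) v'(x) dx = ∫_0^5 f(x) v(x) dx + [u'(x) v(x)]_0^5.
Choose V so that boundary terms are either known or forced to vanish.
u has homogeneous Neumann: u'(0) = u'(5) = 0. So [u' v]_0^5 = 0·v(5) − 0·v(0) = 0 for any v; take V = H^1(0, 5).
Weak formulation: find u (satisfying any essential BC) such that ∫_0^5 u'(x) v'(x) dx = ∫_0^5 f v dx for all v ∈ V (homogeneous Neumann, so boundary terms vanish).
Substituting f(x) = 5*cos(2*π*x/5), the right-hand side is ∫_0^5 (5*cos(2*π*x/5)) v dx.
Compatibility check (pure Neumann): taking v ≡ 1 ∈ V gives 0 = ∫_0^5 f dx + (0) − (0), i.e. ∫_0^5 f dx must equal u'(0) − u'(5) = 0. Indeed ∫_0^5 (5*cos(2*π*x/5)) dx = 0, so the data are compatible. The solution is then unique only up to an additive constant (fix it e.g. by requiring ∫_0^5 u dx = 0).


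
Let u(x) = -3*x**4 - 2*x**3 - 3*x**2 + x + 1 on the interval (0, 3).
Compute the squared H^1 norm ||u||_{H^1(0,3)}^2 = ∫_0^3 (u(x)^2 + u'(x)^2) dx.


||u||_{H^1}^2 = 3822474/35

The H^1 norm (squared) on an interval (0, L) is
  ||u||_{H^1}^2 = ∫_0^L u(x)^2 dx + ∫_0^L u'(x)^2 dx.
Compute u'(x) = -12*x**3 - 6*x**2 - 6*x + 1.
Then u(x)^2 = 9*x**8 + 12*x**7 + 22*x**6 + 6*x**5 - x**4 - 10*x**3 - 5*x**2 + 2*x + 1 and u'(x)^2 = 144*x**6 + 144*x**5 + 180*x**4 + 48*x**3 + 24*x**2 - 12*x + 1.
Integrate each monomial from 0 to 3 using ∫_0^3 c·x^n dx = c·3^(n+1)/(n+1):
  ∫_0^3 u(x)^2 dx = ∫_0^3 (9*x^8 + 12*x^7 + 22*x^6 + 6*x^5 - x^4 - 10*x^3 - 5*x^2 + 2*x + 1) dx. Term by term:
    ∫_0^3 9*x^8 dx = 19683;  ∫_0^3 12*x^7 dx = 19683/2;  ∫_0^3 22*x^6 dx = 48114/7;
    ∫_0^3 6*x^5 dx = 729;  ∫_0^3 -x^4 dx = -243/5;  ∫_0^3 -10*x^3 dx = -405/2;
    ∫_0^3 -5*x^2 dx = -45;  ∫_0^3 2*x dx = 9;  ∫_0^3 1 dx = 3.
  Sum: 19683 + 19683/2 + 48114/7 + 729 − 243/5 − 405/2 − 45 + 9 + 3 = 1289499/35.
  ∫_0^3 u'(x)^2 dx = ∫_0^3 (144*x^6 + 144*x^5 + 180*x^4 + 48*x^3 + 24*x^2 - 12*x + 1) dx. Term by term:
    ∫_0^3 144*x^6 dx = 314928/7;  ∫_0^3 144*x^5 dx = 17496;  ∫_0^3 180*x^4 dx = 8748;
    ∫_0^3 48*x^3 dx = 972;  ∫_0^3 24*x^2 dx = 216;  ∫_0^3 -12*x dx = -54;
    ∫_0^3 1 dx = 3.
  Sum: 314928/7 + 17496 + 8748 + 972 + 216 − 54 + 3 = 506595/7.
Adding: ||u||_{H^1}^2 = 1289499/35 + 506595/7 = 3822474/35.


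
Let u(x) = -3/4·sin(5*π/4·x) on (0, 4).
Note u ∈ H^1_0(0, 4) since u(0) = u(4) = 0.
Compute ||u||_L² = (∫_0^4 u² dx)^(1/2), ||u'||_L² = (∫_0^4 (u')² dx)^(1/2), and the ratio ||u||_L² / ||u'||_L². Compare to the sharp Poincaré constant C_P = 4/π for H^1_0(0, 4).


||u||_L² / ||u'||_L² = 4/(5*π) < C_P = 4/π.

u(x) = -3/4·sin(5*π/4·x), so u'(x) = -15*π*cos(5*π*x/4)/16.
Writing u(x) = A·sin(kπx/L) with A = -3/4 and k = 5, use ∫_0^L sin²(kπx/L) dx = L/2 and ∫_0^L cos²(kπx/L) dx = L/2.
u² = 9/16·sin²(5*π/4·x) and (u')² = 225*π^2/256·cos²(5*π/4·x), and each of sin², cos² integrates to L/2 = 2 over (0, 4).
∫_0^4 u² dx = 9/8, so ||u||_L² = 3*sqrt(2)/4.
∫_0^4 (u')² dx = 225*π^2/128, so ||u'||_L² = 15*sqrt(2)*π/16.
Ratio ||u||_L² / ||u'||_L² = 4/(5*π).
Sharp Poincaré constant on H^1_0(0, 4) is C_P = L/π = 4/π, achieved by sin(π/4·x).
This is the k = 5 harmonic; the ratio L/(kπ) is strictly less than C_P = L/π, consistent with the sharp inequality ||u||_L² ≤ C_P ||u'||_L².


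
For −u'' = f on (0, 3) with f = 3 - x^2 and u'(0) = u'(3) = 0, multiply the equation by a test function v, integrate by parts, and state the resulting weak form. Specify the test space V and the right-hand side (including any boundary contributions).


V = H^1(0, 3) (no boundary constraint on v; u is determined up to an additive constant); weak form: ∫_0^3 u'v' dx = ∫_0^3 (3 - x^2) v dx for all v ∈ V.

Multiply both sides by a test function v and integrate from 0 to 3:
  ∫_0^3 −u''(x) v(x) dx = ∫_0^3 f(x) v(x) dx.
Integrate the LHS by parts once:
  ∫_0^3 −u'' v dx = −[u'(x) v(x)]_0^3 + ∫_0^3 u'(x) v'(x) dx.
Thus ∫_0^3 u'(x) v'(x) dx = ∫_0^3 f(x) v(x) dx + [u'(x) v(x)]_0^3.
Choose V so that boundary terms are either known or forced to vanish.
u has homogeneous Neumann: u'(0) = u'(3) = 0. So [u' v]_0^3 = 0·v(3) − 0·v(0) = 0 for any v; take V = H^1(0, 3).
Weak formulation: find u (satisfying any essential BC) such that ∫_0^3 u'(x) v'(x) dx = ∫_0^3 f v dx for all v ∈ V (homogeneous Neumann, so boundary terms vanish).
Substituting f(x) = 3 - x^2, the right-hand side is ∫_0^3 (3 - x^2) v dx.
Compatibility check (pure Neumann): taking v ≡ 1 ∈ V gives 0 = ∫_0^3 f dx + (0) − (0), i.e. ∫_0^3 f dx must equal u'(0) − u'(3) = 0. Indeed ∫_0^3 (3 - x^2) dx = 0, so the data are compatible. The solution is then unique only up to an additive constant (fix it e.g. by requiring ∫_0^3 u dx = 0).


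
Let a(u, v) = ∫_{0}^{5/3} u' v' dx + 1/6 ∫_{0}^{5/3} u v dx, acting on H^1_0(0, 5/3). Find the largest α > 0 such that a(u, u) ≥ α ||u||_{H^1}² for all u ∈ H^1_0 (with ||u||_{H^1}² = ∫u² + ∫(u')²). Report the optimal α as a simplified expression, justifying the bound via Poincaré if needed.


α = (25 + 54*π^2)/(6*(25 + 9*π^2))

Coercivity of a(·,·) on H^1_0(0, 5/3) means a(u, u) ≥ α ||u||_{H^1}² for every u ∈ H^1_0.
The interval has length L = 5/3, and Poincaré/coercivity depend only on L. Here a(u, u) = ∫(u')² + (1/6)·∫u².
Here 0 < c = 1/6 < 1. The condition a(u,u) ≥ α||u||_{H^1}² reads (1−α)∫(u')² ≥ (α−c)∫u². Any admissible α is ≤ 1 (rapidly oscillating u have ∫u²/∫(u')² → 0), and α = 1 would force 0 ≥ (1−c)∫u², impossible since c < 1; so 1−α > 0. By the sharp Poincaré inequality on H^1_0 of an interval of length L, ∫(u')² ≥ (π/L)²∫u² with equality for the first sine mode sin(π(x−x₀)/L) (x₀ the left endpoint), so the inequality holds for all u iff (1−α)(π/L)² ≥ α − c, i.e. α ≤ ((π/L)² + c)/((π/L)² + 1) = (1 + c(L/π)²)/(1 + (L/π)²). With (π/L)² = 9*π^2/25 and c = 1/6, the largest admissible constant is α = ((π/L)² + c)/((π/L)² + 1).
Simplifying, α = (25 + 54*π^2)/(6*(25 + 9*π^2)).


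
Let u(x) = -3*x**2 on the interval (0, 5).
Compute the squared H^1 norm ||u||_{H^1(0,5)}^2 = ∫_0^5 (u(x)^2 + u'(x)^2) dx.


||u||_{H^1}^2 = 7125

The H^1 norm (squared) on an interval (0, L) is
  ||u||_{H^1}^2 = ∫_0^L u(x)^2 dx + ∫_0^L u'(x)^2 dx.
Compute u'(x) = -6*x.
Then u(x)^2 = 9*x**4 and u'(x)^2 = 36*x**2.
Integrate each monomial from 0 to 5 using ∫_0^5 c·x^n dx = c·5^(n+1)/(n+1):
  ∫_0^5 u(x)^2 dx = ∫_0^5 (9*x^4) dx. Term by term:
    ∫_0^5 9*x^4 dx = 5625.
  ∫_0^5 u'(x)^2 dx = ∫_0^5 (36*x^2) dx. Term by term:
    ∫_0^5 36*x^2 dx = 1500.
Adding: ||u||_{H^1}^2 = 5625 + 1500 = 7125.


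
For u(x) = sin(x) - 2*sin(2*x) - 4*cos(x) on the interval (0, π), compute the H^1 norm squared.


||u||_{H^1(0,π)}^2 = 128/3 + 27*π

u'(x) = 4*sin(x) + cos(x) - 4*cos(2*x).
Expand u² and (u')² and integrate term by term on (0, π), using: for integers n ≥ 1, ∫_0^π sin²(nx) dx = ∫_0^π cos²(nx) dx = π/2; for n ≠ n', ∫_0^π sin(nx)sin(n'x) dx = ∫_0^π cos(nx)cos(n'x) dx = 0; and by product-to-sum, ∫_0^π sin(nx)cos(n'x) dx = ½∫_0^π [sin((n+n')x) + sin((n−n')x)] dx, which is 0 when n+n' is even and 2n/(n²−n'²) when n+n' is odd (it need not vanish on (0, π)).
  u² squared terms: (-4)²·∫cos(x)² dx = 16·π/2 = 8*π;  (-2)²·∫sin(2x)² dx = 4·π/2 = 2*π;  (1)²·∫sin(x)² dx = 1·π/2 = π/2.
  u² cross terms: 2·(-4)·(-2)·∫cos(x)·sin(2x) dx = 16·(4/3) = 64/3;  2·(-4)·(1)·∫cos(x)·sin(x) dx = -8·(0) = 0;  2·(-2)·(1)·∫sin(2x)·sin(x) dx = -4·(0) = 0.
  So ∫_0^π u² dx = 8*π + 2*π + π/2 + 64/3 + 0 + 0 = 64/3 + 21*π/2.
  (u')² squared terms: (-4)²·∫cos(2x)² dx = 16·π/2 = 8*π;  (4)²·∫sin(x)² dx = 16·π/2 = 8*π;  (1)²·∫cos(x)² dx = 1·π/2 = π/2.
  (u')² cross terms: 2·(-4)·(4)·∫cos(2x)·sin(x) dx = -32·(-2/3) = 64/3;  2·(-4)·(1)·∫cos(2x)·cos(x) dx = -8·(0) = 0;  2·(4)·(1)·∫sin(x)·cos(x) dx = 8·(0) = 0.
  So ∫_0^π (u')² dx = 8*π + 8*π + π/2 + 64/3 + 0 + 0 = 64/3 + 33*π/2.
||u||_{H^1}^2 = (64/3 + 21*π/2) + (64/3 + 33*π/2) = 128/3 + 27*π.


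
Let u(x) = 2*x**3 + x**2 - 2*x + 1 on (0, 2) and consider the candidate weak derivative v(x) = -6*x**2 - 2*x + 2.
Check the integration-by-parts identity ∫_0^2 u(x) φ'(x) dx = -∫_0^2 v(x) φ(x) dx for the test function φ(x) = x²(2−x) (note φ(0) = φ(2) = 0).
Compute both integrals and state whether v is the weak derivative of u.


LHS = -40/3, RHS = 40/3. No, v is not the weak derivative of u.

u(x) = 2*x**3 + x**2 - 2*x + 1, classical derivative u'(x) = 6*x**2 + 2*x - 2.
φ(x) = x²(2−x), so φ'(x) = x*(4 - 3*x).
Note φ(0) = φ(2) = 0, so the boundary term u·φ vanishes.
LHS = ∫_0^2 u(x) φ'(x) dx = ∫_0^2 (-6*x^5 + 5*x^4 + 10*x^3 - 11*x^2 + 4*x) dx. Term by term:
  ∫_0^2 -6*x^5 dx = -64;  ∫_0^2 5*x^4 dx = 32;  ∫_0^2 10*x^3 dx = 40;
  ∫_0^2 -11*x^2 dx = -88/3;  ∫_0^2 4*x dx = 8.
Sum: -64 + 32 + 40 − 88/3 + 8 = -40/3.
So LHS = -40/3.
∫_0^2 v(x) φ(x) dx = ∫_0^2 (6*x^5 - 10*x^4 - 6*x^3 + 4*x^2) dx. Term by term:
  ∫_0^2 6*x^5 dx = 64;  ∫_0^2 -10*x^4 dx = -64;  ∫_0^2 -6*x^3 dx = -24;
  ∫_0^2 4*x^2 dx = 32/3.
Sum: 64 − 64 − 24 + 32/3 = -40/3.
So RHS = -∫_0^2 v(x) φ(x) dx = 40/3.
LHS − RHS = -80/3 ≠ 0, so the identity fails.
(For a valid weak derivative the identity must hold for EVERY test function, in particular this one. The failure shows v is NOT the weak derivative of u.)
Correct weak derivative would be u'(x) = 6*x**2 + 2*x - 2.


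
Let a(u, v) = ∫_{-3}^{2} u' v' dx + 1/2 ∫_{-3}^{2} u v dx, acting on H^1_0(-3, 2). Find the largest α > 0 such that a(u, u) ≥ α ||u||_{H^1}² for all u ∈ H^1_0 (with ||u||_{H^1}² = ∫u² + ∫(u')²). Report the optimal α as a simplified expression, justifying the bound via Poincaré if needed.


α = (π^2 + 25/2)/(π^2 + 25)

Coercivity of a(·,·) on H^1_0(-3, 2) means a(u, u) ≥ α ||u||_{H^1}² for every u ∈ H^1_0.
The interval has length L = 5, and Poincaré/coercivity depend only on L. Here a(u, u) = ∫(u')² + (1/2)·∫u².
Here 0 < c = 1/2 < 1. The condition a(u,u) ≥ α||u||_{H^1}² reads (1−α)∫(u')² ≥ (α−c)∫u². Any admissible α is ≤ 1 (rapidly oscillating u have ∫u²/∫(u')² → 0), and α = 1 would force 0 ≥ (1−c)∫u², impossible since c < 1; so 1−α > 0. By the sharp Poincaré inequality on H^1_0 of an interval of length L, ∫(u')² ≥ (π/L)²∫u² with equality for the first sine mode sin(π(x−x₀)/L) (x₀ the left endpoint), so the inequality holds for all u iff (1−α)(π/L)² ≥ α − c, i.e. α ≤ ((π/L)² + c)/((π/L)² + 1) = (1 + c(L/π)²)/(1 + (L/π)²). With (π/L)² = π^2/25 and c = 1/2, the largest admissible constant is α = ((π/L)² + c)/((π/L)² + 1).
Simplifying, α = (π^2 + 25/2)/(π^2 + 25).


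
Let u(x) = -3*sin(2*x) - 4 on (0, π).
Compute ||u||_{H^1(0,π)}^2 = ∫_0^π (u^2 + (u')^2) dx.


||u||_{H^1(0,π)}^2 = 77*π/2

u'(x) = -6*cos(2*x).
Expand u² and (u')² and integrate term by term on (0, π), using: for integers n ≥ 1, ∫_0^π sin²(nx) dx = ∫_0^π cos²(nx) dx = π/2; for n ≠ n', ∫_0^π sin(nx)sin(n'x) dx = ∫_0^π cos(nx)cos(n'x) dx = 0; and by product-to-sum, ∫_0^π sin(nx)cos(n'x) dx = ½∫_0^π [sin((n+n')x) + sin((n−n')x)] dx, which is 0 when n+n' is even and 2n/(n²−n'²) when n+n' is odd (it need not vanish on (0, π)). For the constant mode: ∫_0^π 1 dx = π, ∫_0^π cos(nx) dx = 0, ∫_0^π sin(nx) dx = (1−(−1)^n)/n.
  u² squared terms: (-4)²·∫1 dx = 16·π = 16*π;  (-3)²·∫sin(2x)² dx = 9·π/2 = 9*π/2.
  u² cross terms: 2·(-4)·(-3)·∫1·sin(2x) dx = 24·(0) = 0.
  So ∫_0^π u² dx = 16*π + 9*π/2 + 0 = 41*π/2.
  (u')² squared terms: (-6)²·∫cos(2x)² dx = 36·π/2 = 18*π.
  So ∫_0^π (u')² dx = 18*π.
||u||_{H^1}^2 = (41*π/2) + (18*π) = 77*π/2.


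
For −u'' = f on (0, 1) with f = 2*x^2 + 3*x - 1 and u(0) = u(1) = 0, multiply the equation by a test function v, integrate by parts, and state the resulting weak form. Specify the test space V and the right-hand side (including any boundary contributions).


V = H^1_0(0, 1) (so v(0) = v(1) = 0); weak form: ∫_0^1 u'v' dx = ∫_0^1 (2*x^2 + 3*x - 1) v dx for all v ∈ V.

Multiply both sides by a test function v and integrate from 0 to 1:
  ∫_0^1 −u''(x) v(x) dx = ∫_0^1 f(x) v(x) dx.
Integrate the LHS by parts once:
  ∫_0^1 −u'' v dx = −[u'(x) v(x)]_0^1 + ∫_0^1 u'(x) v'(x) dx.
Thus ∫_0^1 u'(x) v'(x) dx = ∫_0^1 f(x) v(x) dx + [u'(x) v(x)]_0^1.
Choose V so that boundary terms are either known or forced to vanish.
u is Dirichlet: u(0) = u(1) = 0. Let V = H^1_0(0, 1); then v(0) = v(1) = 0, and [u' v]_0^1 = 0.
Weak formulation: find u (satisfying any essential BC) such that ∫_0^1 u'(x) v'(x) dx = ∫_0^1 f v dx for all v ∈ V.
Substituting f(x) = 2*x^2 + 3*x - 1, the right-hand side is ∫_0^1 (2*x^2 + 3*x - 1) v dx.


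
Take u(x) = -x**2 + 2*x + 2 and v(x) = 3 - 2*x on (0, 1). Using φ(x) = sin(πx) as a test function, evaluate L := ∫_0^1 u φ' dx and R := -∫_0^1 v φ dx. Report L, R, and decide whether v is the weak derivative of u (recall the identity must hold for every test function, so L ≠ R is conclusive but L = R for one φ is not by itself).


LHS = -2/π, RHS = -4/π. No, v is not the weak derivative of u.

u(x) = -x**2 + 2*x + 2, classical derivative u'(x) = 2 - 2*x.
φ(x) = sin(πx), so φ'(x) = π*cos(π*x).
Note φ(0) = φ(1) = 0, so the boundary term u·φ vanishes.
LHS = ∫_0^1 u(x) φ'(x) dx = ∫_0^1 (-π*x^2*cos(π*x) + 2*π*x*cos(π*x) + 2*π*cos(π*x)) dx. Term by term:
  ∫_0^1 2*π*cos(π*x) dx = 0;  ∫_0^1 -π*x^2*cos(π*x) dx = 2/π;  ∫_0^1 2*π*x*cos(π*x) dx = -4/π.
Sum: 0 + 2/π − 4/π = -2/π.
So LHS = -2/π.
∫_0^1 v(x) φ(x) dx = ∫_0^1 (-2*x*sin(π*x) + 3*sin(π*x)) dx. Term by term:
  ∫_0^1 3*sin(π*x) dx = 6/π;  ∫_0^1 -2*x*sin(π*x) dx = -2/π.
Sum: 6/π − 2/π = 4/π.
So RHS = -∫_0^1 v(x) φ(x) dx = -4/π.
LHS − RHS = 2/π ≠ 0, so the identity fails.
(For a valid weak derivative the identity must hold for EVERY test function, in particular this one. The failure shows v is NOT the weak derivative of u.)
Correct weak derivative would be u'(x) = 2 - 2*x.


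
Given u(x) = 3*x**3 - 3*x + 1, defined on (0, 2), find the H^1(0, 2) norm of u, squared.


||u||_{H^1}^2 = 16792/35

The H^1 norm (squared) on an interval (0, L) is
  ||u||_{H^1}^2 = ∫_0^L u(x)^2 dx + ∫_0^L u'(x)^2 dx.
Compute u'(x) = 9*x**2 - 3.
Then u(x)^2 = 9*x**6 - 18*x**4 + 6*x**3 + 9*x**2 - 6*x + 1 and u'(x)^2 = 81*x**4 - 54*x**2 + 9.
Integrate each monomial from 0 to 2 using ∫_0^2 c·x^n dx = c·2^(n+1)/(n+1):
  ∫_0^2 u(x)^2 dx = ∫_0^2 (9*x^6 - 18*x^4 + 6*x^3 + 9*x^2 - 6*x + 1) dx. Term by term:
    ∫_0^2 9*x^6 dx = 1152/7;  ∫_0^2 -18*x^4 dx = -576/5;  ∫_0^2 6*x^3 dx = 24;
    ∫_0^2 9*x^2 dx = 24;  ∫_0^2 -6*x dx = -12;  ∫_0^2 1 dx = 2.
  Sum: 1152/7 − 576/5 + 24 + 24 − 12 + 2 = 3058/35.
  ∫_0^2 u'(x)^2 dx = ∫_0^2 (81*x^4 - 54*x^2 + 9) dx. Term by term:
    ∫_0^2 81*x^4 dx = 2592/5;  ∫_0^2 -54*x^2 dx = -144;  ∫_0^2 9 dx = 18.
  Sum: 2592/5 − 144 + 18 = 1962/5.
Adding: ||u||_{H^1}^2 = 3058/35 + 1962/5 = 16792/35.


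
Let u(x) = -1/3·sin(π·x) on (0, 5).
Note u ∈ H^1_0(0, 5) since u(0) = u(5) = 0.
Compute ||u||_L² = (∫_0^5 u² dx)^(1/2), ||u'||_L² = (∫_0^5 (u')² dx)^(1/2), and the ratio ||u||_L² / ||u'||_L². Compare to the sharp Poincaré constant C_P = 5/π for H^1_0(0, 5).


||u||_L² / ||u'||_L² = 1/π < C_P = 5/π.

u(x) = -1/3·sin(π·x), so u'(x) = -π*cos(π*x)/3.
Writing u(x) = A·sin(kπx/L) with A = -1/3 and k = 5, use ∫_0^L sin²(kπx/L) dx = L/2 and ∫_0^L cos²(kπx/L) dx = L/2.
u² = 1/9·sin²(π·x) and (u')² = π^2/9·cos²(π·x), and each of sin², cos² integrates to L/2 = 5/2 over (0, 5).
∫_0^5 u² dx = 5/18, so ||u||_L² = sqrt(10)/6.
∫_0^5 (u')² dx = 5*π^2/18, so ||u'||_L² = sqrt(10)*π/6.
Ratio ||u||_L² / ||u'||_L² = 1/π.
Sharp Poincaré constant on H^1_0(0, 5) is C_P = L/π = 5/π, achieved by sin(π/5·x).
This is the k = 5 harmonic; the ratio L/(kπ) is strictly less than C_P = L/π, consistent with the sharp inequality ||u||_L² ≤ C_P ||u'||_L².


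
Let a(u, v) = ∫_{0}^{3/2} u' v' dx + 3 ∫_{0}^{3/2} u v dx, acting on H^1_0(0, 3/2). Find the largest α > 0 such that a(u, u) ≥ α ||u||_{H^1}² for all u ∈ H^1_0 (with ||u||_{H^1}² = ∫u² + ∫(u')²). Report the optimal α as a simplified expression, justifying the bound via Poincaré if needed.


α = 1

Coercivity of a(·,·) on H^1_0(0, 3/2) means a(u, u) ≥ α ||u||_{H^1}² for every u ∈ H^1_0.
The interval has length L = 3/2, and Poincaré/coercivity depend only on L. Here a(u, u) = ∫(u')² + (3)·∫u².
Here c = 3 ≥ 1, so a(u,u) = ∫(u')² + c∫u² ≥ ∫(u')² + ∫u² = ||u||_{H^1}², i.e. α = 1 works. No larger α is possible: a(u,u) ≥ α||u||_{H^1}² means (1−α)∫(u')² ≥ (α−c)∫u², and for the modes u_n = sin(nπ(x−x₀)/L) (x₀ the left endpoint) one has ∫u_n²/∫(u_n')² = (L/(nπ))² → 0, so a(u_n,u_n)/||u_n||_{H^1}² → 1. Hence the optimal constant is α = 1.
Therefore α = 1.


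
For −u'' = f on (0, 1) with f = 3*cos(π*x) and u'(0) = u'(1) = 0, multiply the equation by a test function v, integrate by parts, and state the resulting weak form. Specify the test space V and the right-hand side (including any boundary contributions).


V = H^1(0, 1) (no boundary constraint on v; u is determined up to an additive constant); weak form: ∫_0^1 u'v' dx = ∫_0^1 (3*cos(π*x)) v dx for all v ∈ V.

Multiply both sides by a test function v and integrate from 0 to 1:
  ∫_0^1 −u''(x) v(x) dx = ∫_0^1 f(x) v(x) dx.
Integrate the LHS by parts once:
  ∫_0^1 −u'' v dx = −[u'(x) v(x)]_0^1 + ∫_0^1 u'(x) v'(x) dx.
Thus ∫_0^1 u'(x) v'(x) dx = ∫_0^1 f(x) v(x) dx + [u'(x) v(x)]_0^1.
Choose V so that boundary terms are either known or forced to vanish.
u has homogeneous Neumann: u'(0) = u'(1) = 0. So [u' v]_0^1 = 0·v(1) − 0·v(0) = 0 for any v; take V = H^1(0, 1).
Weak formulation: find u (satisfying any essential BC) such that ∫_0^1 u'(x) v'(x) dx = ∫_0^1 f v dx for all v ∈ V (homogeneous Neumann, so boundary terms vanish).
Substituting f(x) = 3*cos(π*x), the right-hand side is ∫_0^1 (3*cos(π*x)) v dx.
Compatibility check (pure Neumann): taking v ≡ 1 ∈ V gives 0 = ∫_0^1 f dx + (0) − (0), i.e. ∫_0^1 f dx must equal u'(0) − u'(1) = 0. Indeed ∫_0^1 (3*cos(π*x)) dx = 0, so the data are compatible. The solution is then unique only up to an additive constant (fix it e.g. by requiring ∫_0^1 u dx = 0).


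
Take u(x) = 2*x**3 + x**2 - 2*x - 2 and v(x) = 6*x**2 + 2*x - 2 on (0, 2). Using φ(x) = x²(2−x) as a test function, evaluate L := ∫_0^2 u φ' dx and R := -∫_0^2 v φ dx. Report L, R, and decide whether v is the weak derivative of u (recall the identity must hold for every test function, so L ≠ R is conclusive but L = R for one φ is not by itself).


LHS = -40/3, RHS = -40/3. Yes, v = u' weakly.

u(x) = 2*x**3 + x**2 - 2*x - 2, classical derivative u'(x) = 6*x**2 + 2*x - 2.
φ(x) = x²(2−x), so φ'(x) = x*(4 - 3*x).
Note φ(0) = φ(2) = 0, so the boundary term u·φ vanishes.
LHS = ∫_0^2 u(x) φ'(x) dx = ∫_0^2 (-6*x^5 + 5*x^4 + 10*x^3 - 2*x^2 - 8*x) dx. Term by term:
  ∫_0^2 -6*x^5 dx = -64;  ∫_0^2 5*x^4 dx = 32;  ∫_0^2 10*x^3 dx = 40;
  ∫_0^2 -2*x^2 dx = -16/3;  ∫_0^2 -8*x dx = -16.
Sum: -64 + 32 + 40 − 16/3 − 16 = -40/3.
So LHS = -40/3.
∫_0^2 v(x) φ(x) dx = ∫_0^2 (-6*x^5 + 10*x^4 + 6*x^3 - 4*x^2) dx. Term by term:
  ∫_0^2 -6*x^5 dx = -64;  ∫_0^2 10*x^4 dx = 64;  ∫_0^2 6*x^3 dx = 24;
  ∫_0^2 -4*x^2 dx = -32/3.
Sum: -64 + 64 + 24 − 32/3 = 40/3.
So RHS = -∫_0^2 v(x) φ(x) dx = -40/3.
LHS = RHS, so the identity holds for this test φ.
Moreover u is smooth here and v(x) = u'(x) = 6*x**2 + 2*x - 2 pointwise, so the identity holds for every test function. Hence v is the weak derivative of u.


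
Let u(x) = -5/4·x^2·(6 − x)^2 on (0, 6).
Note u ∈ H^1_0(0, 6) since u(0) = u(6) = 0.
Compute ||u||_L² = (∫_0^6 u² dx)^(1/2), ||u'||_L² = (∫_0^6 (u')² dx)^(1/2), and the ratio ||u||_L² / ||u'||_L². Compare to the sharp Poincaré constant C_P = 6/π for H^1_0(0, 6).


||u||_L² / ||u'||_L² = sqrt(3) < C_P = 6/π.

u(x) = -5/4·x^2·(6 − x)^2, so u'(x) = 5*x*(-x^2 + 9*x - 18).
u(x) = -5/4·x^2·(6 − x)^2 vanishes at x = 0 and x = 6, so u ∈ H^1_0(0, 6). Differentiate via the product rule and integrate the resulting polynomials term by term.
  ∫_0^6 u² dx = ∫_0^6 (25*x^8/16 - 75*x^7/2 + 675*x^6/2 - 1350*x^5 + 2025*x^4) dx. Term by term:
    ∫_0^6 25*x^8/16 dx = 1749600;  ∫_0^6 -75*x^7/2 dx = -7873200;  ∫_0^6 675*x^6/2 dx = 94478400/7;
    ∫_0^6 -1350*x^5 dx = -10497600;  ∫_0^6 2025*x^4 dx = 3149280.
  Sum: 1749600 − 7873200 + 94478400/7 − 10497600 + 3149280 = 174960/7.
  ∫_0^6 (u')² dx = ∫_0^6 (25*x^6 - 450*x^5 + 2925*x^4 - 8100*x^3 + 8100*x^2) dx. Term by term:
    ∫_0^6 25*x^6 dx = 6998400/7;  ∫_0^6 -450*x^5 dx = -3499200;  ∫_0^6 2925*x^4 dx = 4548960;
    ∫_0^6 -8100*x^3 dx = -2624400;  ∫_0^6 8100*x^2 dx = 583200.
  Sum: 6998400/7 − 3499200 + 4548960 − 2624400 + 583200 = 58320/7.
∫_0^6 u² dx = 174960/7, so ||u||_L² = 108*sqrt(105)/7.
∫_0^6 (u')² dx = 58320/7, so ||u'||_L² = 108*sqrt(35)/7.
Ratio ||u||_L² / ||u'||_L² = sqrt(3).
Sharp Poincaré constant on H^1_0(0, 6) is C_P = L/π = 6/π, achieved by sin(π/6·x).
A polynomial bump cannot attain the sharp Poincaré constant (only the first sine eigenfunction does), so the ratio is strictly less than C_P, consistent with ||u||_L² ≤ C_P ||u'||_L².
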